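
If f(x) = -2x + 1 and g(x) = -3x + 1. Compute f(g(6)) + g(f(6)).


f(g(6)) = 35
g(f(6)) = 34
Sum = 69

69


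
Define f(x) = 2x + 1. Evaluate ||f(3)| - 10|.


f(3) = 7
|7| = 7
|7 - 10| = 3

3


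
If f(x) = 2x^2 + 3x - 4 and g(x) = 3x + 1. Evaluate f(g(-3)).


g(-3) = -8
f(-8) = 2*(-8)^2 + 3*(-8) - 4 = 100

100


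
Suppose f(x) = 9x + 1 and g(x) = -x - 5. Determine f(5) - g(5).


f(5) = 46
g(5) = -10
Difference = 56

56


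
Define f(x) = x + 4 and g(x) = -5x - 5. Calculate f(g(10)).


g(10) = -55
f(-55) = -51

-51


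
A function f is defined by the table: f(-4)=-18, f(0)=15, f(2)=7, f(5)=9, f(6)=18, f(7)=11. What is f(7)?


Reading from the table at x = 7

11


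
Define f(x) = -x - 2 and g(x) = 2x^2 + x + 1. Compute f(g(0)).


g(0) = 1
f(1) = -3

-3


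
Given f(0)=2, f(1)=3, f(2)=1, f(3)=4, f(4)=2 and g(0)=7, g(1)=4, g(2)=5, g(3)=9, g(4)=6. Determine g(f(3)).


f(3) = 4
g(4) = 6

6


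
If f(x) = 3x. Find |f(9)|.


f(9) = 27
|27| = 27

27


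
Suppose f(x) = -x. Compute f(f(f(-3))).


3


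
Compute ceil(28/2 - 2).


28/2 = 14
14 - 2 = 12
ceil(12) = 12

12


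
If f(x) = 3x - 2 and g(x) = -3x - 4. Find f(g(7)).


g(7) = -25
f(-25) = -77

-77


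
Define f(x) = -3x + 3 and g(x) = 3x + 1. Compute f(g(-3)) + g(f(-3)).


f(g(-3)) = 27
g(f(-3)) = 37
Sum = 64

64


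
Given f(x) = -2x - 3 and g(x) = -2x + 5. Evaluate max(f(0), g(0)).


f(0) = -3
g(0) = 5
max = 5

5


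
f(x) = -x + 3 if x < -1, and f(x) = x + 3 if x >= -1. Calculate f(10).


10 satisfies x >= -1
f(10) = 13

13


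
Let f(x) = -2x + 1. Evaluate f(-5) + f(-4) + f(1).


f(-5) = 11
f(-4) = 9
f(1) = -1
Sum = 19

19


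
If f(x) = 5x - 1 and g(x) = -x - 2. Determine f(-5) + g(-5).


-23


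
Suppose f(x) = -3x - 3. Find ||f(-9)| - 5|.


19


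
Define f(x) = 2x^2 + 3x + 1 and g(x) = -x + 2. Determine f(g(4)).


g(4) = -2
f(-2) = 2*(-2)^2 + 3*(-2) + 1 = 3

3


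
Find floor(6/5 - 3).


6/5 = 1.2
1.2 - 3 = -1.8
floor(-1.8) = -2

-2


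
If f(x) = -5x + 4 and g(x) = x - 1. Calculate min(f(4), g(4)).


f(4) = -16
g(4) = 3
min = -16

-16


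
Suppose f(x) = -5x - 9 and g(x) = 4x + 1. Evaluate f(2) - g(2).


f(2) = -19
g(2) = 9
Difference = -28

-28


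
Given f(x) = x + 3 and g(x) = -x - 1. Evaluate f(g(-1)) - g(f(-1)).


6


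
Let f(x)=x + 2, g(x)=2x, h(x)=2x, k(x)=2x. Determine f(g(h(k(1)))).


k(1) = 2
h(2) = 4
g(4) = 8
f(8) = 10

10


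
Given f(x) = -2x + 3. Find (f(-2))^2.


49


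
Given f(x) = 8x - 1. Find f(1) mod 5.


f(1) = 7
7 mod 5 = 2

2


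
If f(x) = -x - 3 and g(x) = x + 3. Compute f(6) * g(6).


f(6) = -9
g(6) = 9
Product = -81

-81


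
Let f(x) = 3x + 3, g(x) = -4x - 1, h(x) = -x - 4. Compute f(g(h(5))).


h(5) = -9
g(-9) = 35
f(35) = 108

108


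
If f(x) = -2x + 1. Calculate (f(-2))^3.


125


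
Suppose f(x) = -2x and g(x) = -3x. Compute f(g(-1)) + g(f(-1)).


f(g(-1)) = -6
g(f(-1)) = -6
Sum = -12

-12


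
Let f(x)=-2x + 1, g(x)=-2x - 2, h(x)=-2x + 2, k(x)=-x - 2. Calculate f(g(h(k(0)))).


k(0) = -2
h(-2) = 6
g(6) = -14
f(-14) = 29

29


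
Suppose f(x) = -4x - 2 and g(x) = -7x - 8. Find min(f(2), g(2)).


f(2) = -10
g(2) = -22
min = -22

-22


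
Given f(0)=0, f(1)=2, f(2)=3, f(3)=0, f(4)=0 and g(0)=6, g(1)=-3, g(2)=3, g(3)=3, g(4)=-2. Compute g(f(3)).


f(3) = 0
g(0) = 6

6


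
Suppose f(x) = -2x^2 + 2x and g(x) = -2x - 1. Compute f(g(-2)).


g(-2) = 3
f(3) = (-2)*(3)^2 + 2*(3) = -12

-12


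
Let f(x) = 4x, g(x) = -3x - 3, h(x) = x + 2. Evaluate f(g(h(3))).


h(3) = 5
g(5) = -18
f(-18) = -72

-72


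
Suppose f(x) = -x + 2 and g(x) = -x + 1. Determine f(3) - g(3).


f(3) = -1
g(3) = -2
Difference = 1

1


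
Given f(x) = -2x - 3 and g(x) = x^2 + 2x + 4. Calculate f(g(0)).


g(0) = 4
f(4) = -11

-11


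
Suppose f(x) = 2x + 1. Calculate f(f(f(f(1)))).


31


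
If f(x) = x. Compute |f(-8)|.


f(-8) = -8
|-8| = 8

8


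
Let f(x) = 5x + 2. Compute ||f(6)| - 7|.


f(6) = 32
|32| = 32
|32 - 7| = 25

25


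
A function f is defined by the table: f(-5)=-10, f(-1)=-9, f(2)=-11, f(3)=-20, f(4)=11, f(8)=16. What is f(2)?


-11


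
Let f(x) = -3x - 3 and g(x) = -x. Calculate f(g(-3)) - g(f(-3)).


f(g(-3)) = -12
g(f(-3)) = -6
Difference = -6

-6


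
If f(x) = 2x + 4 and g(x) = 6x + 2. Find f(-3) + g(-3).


f(-3) = -2
g(-3) = -16
Sum = -18

-18


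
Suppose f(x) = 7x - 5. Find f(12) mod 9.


f(12) = 79
79 mod 9 = 7

7


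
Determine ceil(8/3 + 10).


13


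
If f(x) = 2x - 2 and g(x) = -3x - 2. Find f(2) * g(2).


f(2) = 2
g(2) = -8
Product = -16

-16


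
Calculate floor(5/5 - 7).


5/5 = 1
1 - 7 = -6
floor(-6) = -6

-6


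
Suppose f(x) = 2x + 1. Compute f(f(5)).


f(5) = 11
f(11) = 23

23


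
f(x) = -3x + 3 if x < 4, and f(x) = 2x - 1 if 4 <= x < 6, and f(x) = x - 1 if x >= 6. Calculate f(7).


6


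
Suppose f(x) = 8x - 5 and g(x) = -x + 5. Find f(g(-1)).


g(-1) = 6
f(6) = 43

43


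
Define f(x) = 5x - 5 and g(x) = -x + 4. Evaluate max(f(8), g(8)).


f(8) = 35
g(8) = -4
max = 35

35


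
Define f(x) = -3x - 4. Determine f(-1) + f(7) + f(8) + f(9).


f(-1) = -1
f(7) = -25
f(8) = -28
f(9) = -31
Sum = -85

-85


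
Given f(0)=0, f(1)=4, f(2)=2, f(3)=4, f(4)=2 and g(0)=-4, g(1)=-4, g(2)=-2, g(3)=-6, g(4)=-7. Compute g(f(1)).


f(1) = 4
g(4) = -7

-7


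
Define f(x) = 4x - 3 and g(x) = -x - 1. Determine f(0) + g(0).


f(0) = -3
g(0) = -1
Sum = -4

-4


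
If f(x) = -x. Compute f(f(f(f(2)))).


f(2) = -2
f(-2) = 2
f(2) = -2
f(-2) = 2

2


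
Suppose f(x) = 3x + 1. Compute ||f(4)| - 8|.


f(4) = 13
|13| = 13
|13 - 8| = 5

5


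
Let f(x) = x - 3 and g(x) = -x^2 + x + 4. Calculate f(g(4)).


-11


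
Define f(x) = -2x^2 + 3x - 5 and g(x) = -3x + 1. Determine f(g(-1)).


g(-1) = 4
f(4) = (-2)*(4)^2 + 3*(4) - 5 = -25

-25


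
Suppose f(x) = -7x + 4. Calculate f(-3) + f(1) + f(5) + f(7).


f(-3) = 25
f(1) = -3
f(5) = -31
f(7) = -45
Sum = -54

-54


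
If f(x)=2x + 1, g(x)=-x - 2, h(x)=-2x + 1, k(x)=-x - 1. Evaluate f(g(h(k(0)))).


k(0) = -1
h(-1) = 3
g(3) = -5
f(-5) = -9

-9


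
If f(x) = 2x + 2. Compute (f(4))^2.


f(4) = 10
(10)^2 = 100

100


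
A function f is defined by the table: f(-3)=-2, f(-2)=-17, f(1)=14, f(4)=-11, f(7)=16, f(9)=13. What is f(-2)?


-17


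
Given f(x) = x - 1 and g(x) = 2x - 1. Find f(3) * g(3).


f(3) = 2
g(3) = 5
Product = 10

10


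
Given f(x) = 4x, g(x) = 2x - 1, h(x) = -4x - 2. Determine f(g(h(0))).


h(0) = -2
g(-2) = -5
f(-5) = -20

-20


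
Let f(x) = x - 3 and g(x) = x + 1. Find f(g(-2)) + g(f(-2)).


f(g(-2)) = -4
g(f(-2)) = -4
Sum = -8

-8


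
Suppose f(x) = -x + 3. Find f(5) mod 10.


f(5) = -2
-2 mod 10 = 8

8


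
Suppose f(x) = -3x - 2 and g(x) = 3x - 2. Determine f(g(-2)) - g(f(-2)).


f(g(-2)) = 22
g(f(-2)) = 10
Difference = 12

12


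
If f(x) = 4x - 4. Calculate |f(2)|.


f(2) = 4
|4| = 4

4


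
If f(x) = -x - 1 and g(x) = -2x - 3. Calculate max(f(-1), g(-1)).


0


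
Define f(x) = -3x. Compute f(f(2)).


f(2) = -6
f(-6) = 18

18


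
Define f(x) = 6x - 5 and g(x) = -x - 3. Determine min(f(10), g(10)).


f(10) = 55
g(10) = -13
min = -13

-13


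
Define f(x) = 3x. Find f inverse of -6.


Solve 3x = -6
x = (-6) / 3 = -2

-2


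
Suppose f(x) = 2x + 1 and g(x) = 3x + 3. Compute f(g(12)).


g(12) = 39
f(39) = 79

79


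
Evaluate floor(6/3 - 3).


6/3 = 2
2 - 3 = -1
floor(-1) = -1

-1


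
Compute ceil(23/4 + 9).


23/4 = 5.75
5.75 + 9 = 14.75
ceil(14.75) = 15

15


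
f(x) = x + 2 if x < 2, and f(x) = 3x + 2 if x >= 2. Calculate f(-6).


-6 satisfies x < 2
f(-6) = -4

-4


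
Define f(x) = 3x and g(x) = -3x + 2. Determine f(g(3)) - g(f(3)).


f(g(3)) = -21
g(f(3)) = -25
Difference = 4

4


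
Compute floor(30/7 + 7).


11


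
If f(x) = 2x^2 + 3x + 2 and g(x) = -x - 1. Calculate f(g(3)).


g(3) = -4
f(-4) = 2*(-4)^2 + 3*(-4) + 2 = 22

22


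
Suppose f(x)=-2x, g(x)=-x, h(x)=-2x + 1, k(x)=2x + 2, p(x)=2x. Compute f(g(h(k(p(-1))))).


10


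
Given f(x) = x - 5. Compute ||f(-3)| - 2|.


f(-3) = -8
|-8| = 8
|8 - 2| = 6

6


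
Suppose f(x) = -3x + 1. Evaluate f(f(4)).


f(4) = -11
f(-11) = 34

34


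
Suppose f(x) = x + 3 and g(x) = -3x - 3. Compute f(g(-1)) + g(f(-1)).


f(g(-1)) = 3
g(f(-1)) = -9
Sum = -6

-6


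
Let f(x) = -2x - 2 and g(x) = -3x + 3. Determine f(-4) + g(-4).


f(-4) = 6
g(-4) = 15
Sum = 21

21


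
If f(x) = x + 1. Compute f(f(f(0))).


f(0) = 1
f(1) = 2
f(2) = 3

3


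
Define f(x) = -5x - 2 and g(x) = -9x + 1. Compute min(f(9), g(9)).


f(9) = -47
g(9) = -80
min = -80

-80


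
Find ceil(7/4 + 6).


7/4 = 1.75
1.75 + 6 = 7.75
ceil(7.75) = 8

8


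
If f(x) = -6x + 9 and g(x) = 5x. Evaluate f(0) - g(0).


f(0) = 9
g(0) = 0
Difference = 9

9


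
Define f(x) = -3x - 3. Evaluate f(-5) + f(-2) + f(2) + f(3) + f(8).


f(-5) = 12
f(-2) = 3
f(2) = -9
f(3) = -12
f(8) = -27
Sum = -33

-33


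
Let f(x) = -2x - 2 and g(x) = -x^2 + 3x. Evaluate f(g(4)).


g(4) = -4
f(-4) = 6

6


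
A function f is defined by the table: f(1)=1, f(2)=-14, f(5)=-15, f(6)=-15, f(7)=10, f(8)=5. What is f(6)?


-15


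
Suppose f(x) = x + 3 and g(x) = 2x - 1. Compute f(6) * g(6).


f(6) = 9
g(6) = 11
Product = 99

99


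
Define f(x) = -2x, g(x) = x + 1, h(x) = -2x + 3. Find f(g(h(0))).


h(0) = 3
g(3) = 4
f(4) = -8

-8


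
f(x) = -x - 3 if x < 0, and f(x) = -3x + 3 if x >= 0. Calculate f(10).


10 satisfies x >= 0
f(10) = -27

-27


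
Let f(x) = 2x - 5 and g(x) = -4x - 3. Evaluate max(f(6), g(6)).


f(6) = 7
g(6) = -27
max = 7

7


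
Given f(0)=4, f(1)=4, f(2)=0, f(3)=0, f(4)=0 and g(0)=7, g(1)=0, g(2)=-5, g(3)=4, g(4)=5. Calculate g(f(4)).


f(4) = 0
g(0) = 7

7


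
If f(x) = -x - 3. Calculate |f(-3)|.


f(-3) = 0
|0| = 0

0


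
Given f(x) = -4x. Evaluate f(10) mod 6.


f(10) = -40
-40 mod 6 = 2

2


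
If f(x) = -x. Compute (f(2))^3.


f(2) = -2
(-2)^3 = -8

-8


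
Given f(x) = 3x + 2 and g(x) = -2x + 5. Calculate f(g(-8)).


65


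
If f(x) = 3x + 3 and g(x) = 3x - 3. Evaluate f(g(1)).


g(1) = 0
f(0) = 3

3


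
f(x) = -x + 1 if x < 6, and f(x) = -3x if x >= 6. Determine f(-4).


-4 satisfies x < 6
f(-4) = 5

5


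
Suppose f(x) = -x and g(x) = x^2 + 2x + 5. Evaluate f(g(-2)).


-5


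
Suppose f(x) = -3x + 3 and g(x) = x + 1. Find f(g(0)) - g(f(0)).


f(g(0)) = 0
g(f(0)) = 4
Difference = -4

-4


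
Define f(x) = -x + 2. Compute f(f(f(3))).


f(3) = -1
f(-1) = 3
f(3) = -1

-1


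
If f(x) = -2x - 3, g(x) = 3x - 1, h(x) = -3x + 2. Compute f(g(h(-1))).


h(-1) = 5
g(5) = 14
f(14) = -31

-31


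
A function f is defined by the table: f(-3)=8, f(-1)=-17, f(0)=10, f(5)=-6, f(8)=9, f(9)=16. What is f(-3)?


8


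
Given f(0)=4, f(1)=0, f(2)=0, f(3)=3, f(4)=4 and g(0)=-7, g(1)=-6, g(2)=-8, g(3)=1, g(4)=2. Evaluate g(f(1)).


-7


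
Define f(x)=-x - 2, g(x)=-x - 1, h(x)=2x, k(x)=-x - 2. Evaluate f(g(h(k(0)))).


-5


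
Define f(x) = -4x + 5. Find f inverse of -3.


2


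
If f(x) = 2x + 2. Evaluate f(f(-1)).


f(-1) = 0
f(0) = 2

2


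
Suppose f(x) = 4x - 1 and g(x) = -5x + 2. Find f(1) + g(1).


f(1) = 3
g(1) = -3
Sum = 0

0


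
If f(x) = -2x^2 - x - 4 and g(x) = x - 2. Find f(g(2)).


g(2) = 0
f(0) = (-2)*(0)^2 - 1*(0) - 4 = -4

-4


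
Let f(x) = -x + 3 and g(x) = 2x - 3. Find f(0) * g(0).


f(0) = 3
g(0) = -3
Product = -9

-9


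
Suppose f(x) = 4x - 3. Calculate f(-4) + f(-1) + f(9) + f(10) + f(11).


85


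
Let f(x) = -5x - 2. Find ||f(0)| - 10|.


f(0) = -2
|-2| = 2
|2 - 10| = 8

8


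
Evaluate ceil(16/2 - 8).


16/2 = 8
8 - 8 = 0
ceil(0) = 0

0


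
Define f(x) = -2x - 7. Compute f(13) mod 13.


f(13) = -33
-33 mod 13 = 6

6


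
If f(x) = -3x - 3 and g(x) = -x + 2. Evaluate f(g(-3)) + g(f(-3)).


f(g(-3)) = -18
g(f(-3)) = -4
Sum = -22

-22


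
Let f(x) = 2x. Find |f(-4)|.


f(-4) = -8
|-8| = 8

8


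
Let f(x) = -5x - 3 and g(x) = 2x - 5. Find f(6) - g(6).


f(6) = -33
g(6) = 7
Difference = -40

-40


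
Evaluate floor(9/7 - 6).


9/7 = 1.2857
1.2857 - 6 = -4.7143
floor(-4.7143) = -5

-5


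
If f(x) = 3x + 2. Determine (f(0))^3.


f(0) = 2
(2)^3 = 8

8


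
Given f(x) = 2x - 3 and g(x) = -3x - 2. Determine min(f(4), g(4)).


f(4) = 5
g(4) = -14
min = -14

-14


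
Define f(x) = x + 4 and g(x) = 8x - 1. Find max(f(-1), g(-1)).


3


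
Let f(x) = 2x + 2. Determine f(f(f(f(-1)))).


f(-1) = 0
f(0) = 2
f(2) = 6
f(6) = 14

14


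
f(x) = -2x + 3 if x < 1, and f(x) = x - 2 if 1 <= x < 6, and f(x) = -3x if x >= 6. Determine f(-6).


15


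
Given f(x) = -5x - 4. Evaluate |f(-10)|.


f(-10) = 46
|46| = 46

46


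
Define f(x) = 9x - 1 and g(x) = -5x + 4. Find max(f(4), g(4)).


35


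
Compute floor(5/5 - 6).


5/5 = 1
1 - 6 = -5
floor(-5) = -5

-5


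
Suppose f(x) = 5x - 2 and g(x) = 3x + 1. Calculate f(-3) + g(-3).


f(-3) = -17
g(-3) = -8
Sum = -25

-25


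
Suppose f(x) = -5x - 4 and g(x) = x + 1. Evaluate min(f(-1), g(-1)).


f(-1) = 1
g(-1) = 0
min = 0

0


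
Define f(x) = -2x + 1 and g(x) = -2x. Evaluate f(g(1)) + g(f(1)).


f(g(1)) = 5
g(f(1)) = 2
Sum = 7

7


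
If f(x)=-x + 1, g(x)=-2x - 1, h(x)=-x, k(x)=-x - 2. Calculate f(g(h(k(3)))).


12


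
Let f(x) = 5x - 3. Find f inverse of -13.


Solve 5x - 3 = -13
x = (-13 + 3) / 5 = -2

-2


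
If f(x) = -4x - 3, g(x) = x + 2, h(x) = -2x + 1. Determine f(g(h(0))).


h(0) = 1
g(1) = 3
f(3) = -15

-15


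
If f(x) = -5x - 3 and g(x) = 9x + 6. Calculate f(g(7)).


g(7) = 69
f(69) = -348

-348


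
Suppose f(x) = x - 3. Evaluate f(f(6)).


f(6) = 3
f(3) = 0

0


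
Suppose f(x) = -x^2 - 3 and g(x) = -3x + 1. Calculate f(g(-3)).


g(-3) = 10
f(10) = (-1)*(10)^2 - 3 = -103

-103


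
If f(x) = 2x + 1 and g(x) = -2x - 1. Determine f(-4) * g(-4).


f(-4) = -7
g(-4) = 7
Product = -49

-49


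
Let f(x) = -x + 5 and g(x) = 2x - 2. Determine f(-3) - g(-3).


f(-3) = 8
g(-3) = -8
Difference = 16

16


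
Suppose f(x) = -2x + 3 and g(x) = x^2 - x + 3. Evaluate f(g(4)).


-27


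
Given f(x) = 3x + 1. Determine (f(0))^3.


f(0) = 1
(1)^3 = 1

1


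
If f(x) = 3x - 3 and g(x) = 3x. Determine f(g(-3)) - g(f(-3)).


6


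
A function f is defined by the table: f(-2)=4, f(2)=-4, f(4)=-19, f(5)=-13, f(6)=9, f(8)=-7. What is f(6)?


Reading from the table at x = 6

9


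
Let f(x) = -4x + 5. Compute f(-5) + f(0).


30


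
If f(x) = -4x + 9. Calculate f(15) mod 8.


5


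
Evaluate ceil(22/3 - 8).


22/3 = 7.3333
7.3333 - 8 = -0.6667
ceil(-0.6667) = 0

0


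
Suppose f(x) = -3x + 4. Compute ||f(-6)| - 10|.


f(-6) = 22
|22| = 22
|22 - 10| = 12

12


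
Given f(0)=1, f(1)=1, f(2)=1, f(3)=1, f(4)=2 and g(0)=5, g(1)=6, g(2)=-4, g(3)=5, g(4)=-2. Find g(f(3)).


f(3) = 1
g(1) = 6

6


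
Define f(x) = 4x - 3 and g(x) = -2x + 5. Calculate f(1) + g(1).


f(1) = 1
g(1) = 3
Sum = 4

4


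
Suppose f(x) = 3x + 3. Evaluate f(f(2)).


30


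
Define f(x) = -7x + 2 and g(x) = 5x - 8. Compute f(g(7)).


g(7) = 27
f(27) = -187

-187


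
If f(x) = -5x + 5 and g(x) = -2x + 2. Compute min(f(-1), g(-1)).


f(-1) = 10
g(-1) = 4
min = 4

4


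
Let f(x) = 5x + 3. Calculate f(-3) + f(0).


f(-3) = -12
f(0) = 3
Sum = -9

-9


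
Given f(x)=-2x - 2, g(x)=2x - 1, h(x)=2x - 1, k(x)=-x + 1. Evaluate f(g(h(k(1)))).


k(1) = 0
h(0) = -1
g(-1) = -3
f(-3) = 4

4


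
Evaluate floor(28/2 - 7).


7


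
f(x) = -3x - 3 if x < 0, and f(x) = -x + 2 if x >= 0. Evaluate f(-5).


-5 satisfies x < 0
f(-5) = 12

12


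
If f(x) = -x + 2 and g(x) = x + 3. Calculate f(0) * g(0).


f(0) = 2
g(0) = 3
Product = 6

6


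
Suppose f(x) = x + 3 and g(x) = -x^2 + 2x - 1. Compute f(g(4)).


g(4) = -9
f(-9) = -6

-6


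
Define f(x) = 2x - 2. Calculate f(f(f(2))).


2


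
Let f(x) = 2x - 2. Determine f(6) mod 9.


1


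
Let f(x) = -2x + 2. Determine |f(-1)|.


f(-1) = 4
|4| = 4

4


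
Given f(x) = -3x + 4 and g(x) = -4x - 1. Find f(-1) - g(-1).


f(-1) = 7
g(-1) = 3
Difference = 4

4


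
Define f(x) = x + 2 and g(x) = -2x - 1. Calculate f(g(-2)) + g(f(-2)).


f(g(-2)) = 5
g(f(-2)) = -1
Sum = 4

4


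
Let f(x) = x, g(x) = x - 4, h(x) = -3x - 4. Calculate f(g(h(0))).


h(0) = -4
g(-4) = -8
f(-8) = -8

-8


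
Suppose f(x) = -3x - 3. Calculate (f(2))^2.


f(2) = -9
(-9)^2 = 81

81


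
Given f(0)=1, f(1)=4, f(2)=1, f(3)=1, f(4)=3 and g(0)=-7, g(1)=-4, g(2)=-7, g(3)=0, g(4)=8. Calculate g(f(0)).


-4


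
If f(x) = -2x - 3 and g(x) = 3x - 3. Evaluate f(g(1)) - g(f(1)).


15


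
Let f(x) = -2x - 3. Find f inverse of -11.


Solve -2x - 3 = -11
x = (-11 + 3) / (-2) = 4

4


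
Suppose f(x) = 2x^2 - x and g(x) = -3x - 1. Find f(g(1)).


g(1) = -4
f(-4) = 2*(-4)^2 - 1*(-4) = 36

36


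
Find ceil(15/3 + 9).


15/3 = 5
5 + 9 = 14
ceil(14) = 14

14


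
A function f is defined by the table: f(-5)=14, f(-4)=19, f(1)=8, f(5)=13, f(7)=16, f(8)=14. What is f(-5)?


Reading from the table at x = -5

14


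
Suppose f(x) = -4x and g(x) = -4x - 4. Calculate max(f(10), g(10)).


f(10) = -40
g(10) = -44
max = -40

-40


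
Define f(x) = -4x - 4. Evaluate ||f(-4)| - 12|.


f(-4) = 12
|12| = 12
|12 - 12| = 0

0


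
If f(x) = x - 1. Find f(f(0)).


f(0) = -1
f(-1) = -2

-2


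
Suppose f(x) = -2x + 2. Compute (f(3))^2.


f(3) = -4
(-4)^2 = 16

16


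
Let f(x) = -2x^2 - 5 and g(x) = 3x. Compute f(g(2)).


g(2) = 6
f(6) = (-2)*(6)^2 - 5 = -77

-77


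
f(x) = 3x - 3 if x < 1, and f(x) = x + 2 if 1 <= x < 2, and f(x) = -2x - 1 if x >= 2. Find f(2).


2 satisfies x >= 2
f(2) = -5

-5


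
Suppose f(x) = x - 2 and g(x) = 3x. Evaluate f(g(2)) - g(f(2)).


f(g(2)) = 4
g(f(2)) = 0
Difference = 4

4


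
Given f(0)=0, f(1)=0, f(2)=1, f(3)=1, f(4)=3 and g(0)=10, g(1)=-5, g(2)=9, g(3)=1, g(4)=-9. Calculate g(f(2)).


-5


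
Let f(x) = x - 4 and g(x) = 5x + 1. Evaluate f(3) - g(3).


-17


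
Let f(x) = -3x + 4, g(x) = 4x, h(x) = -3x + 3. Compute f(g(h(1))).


h(1) = 0
g(0) = 0
f(0) = 4

4


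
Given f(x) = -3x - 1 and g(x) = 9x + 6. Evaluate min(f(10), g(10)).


f(10) = -31
g(10) = 96
min = -31

-31


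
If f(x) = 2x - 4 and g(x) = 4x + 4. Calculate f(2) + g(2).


f(2) = 0
g(2) = 12
Sum = 12

12


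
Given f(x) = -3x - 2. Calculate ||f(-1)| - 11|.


10


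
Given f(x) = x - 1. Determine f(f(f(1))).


-2


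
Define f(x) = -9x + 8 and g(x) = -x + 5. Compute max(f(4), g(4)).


f(4) = -28
g(4) = 1
max = 1

1


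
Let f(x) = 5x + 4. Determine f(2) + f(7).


f(2) = 14
f(7) = 39
Sum = 53

53


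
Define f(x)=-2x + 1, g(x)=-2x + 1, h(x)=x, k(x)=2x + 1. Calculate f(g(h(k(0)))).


k(0) = 1
h(1) = 1
g(1) = -1
f(-1) = 3

3


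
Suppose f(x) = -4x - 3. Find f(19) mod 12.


f(19) = -79
-79 mod 12 = 5

5


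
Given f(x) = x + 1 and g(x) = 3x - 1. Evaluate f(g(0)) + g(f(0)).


f(g(0)) = 0
g(f(0)) = 2
Sum = 2

2


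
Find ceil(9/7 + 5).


9/7 = 1.2857
1.2857 + 5 = 6.2857
ceil(6.2857) = 7

7


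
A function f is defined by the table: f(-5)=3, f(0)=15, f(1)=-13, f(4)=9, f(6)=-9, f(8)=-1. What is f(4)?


Reading from the table at x = 4

9


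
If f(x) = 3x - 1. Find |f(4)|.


11


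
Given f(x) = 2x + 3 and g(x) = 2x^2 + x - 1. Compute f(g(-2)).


13


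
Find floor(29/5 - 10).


29/5 = 5.8
5.8 - 10 = -4.2
floor(-4.2) = -5

-5


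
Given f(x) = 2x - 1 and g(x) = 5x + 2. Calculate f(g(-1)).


g(-1) = -3
f(-3) = -7

-7


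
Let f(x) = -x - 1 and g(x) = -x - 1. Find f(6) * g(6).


f(6) = -7
g(6) = -7
Product = 49

49


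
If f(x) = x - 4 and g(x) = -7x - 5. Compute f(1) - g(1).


f(1) = -3
g(1) = -12
Difference = 9

9


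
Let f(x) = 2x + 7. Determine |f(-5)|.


f(-5) = -3
|-3| = 3

3


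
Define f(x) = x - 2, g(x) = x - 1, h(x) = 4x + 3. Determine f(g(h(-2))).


h(-2) = -5
g(-5) = -6
f(-6) = -8

-8


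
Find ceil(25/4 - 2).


5


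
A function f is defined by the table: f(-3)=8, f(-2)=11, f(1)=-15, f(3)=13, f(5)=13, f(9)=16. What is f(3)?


Reading from the table at x = 3

13


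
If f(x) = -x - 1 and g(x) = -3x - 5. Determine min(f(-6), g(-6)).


5


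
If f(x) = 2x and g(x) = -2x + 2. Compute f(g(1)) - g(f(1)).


f(g(1)) = 0
g(f(1)) = -2
Difference = 2

2


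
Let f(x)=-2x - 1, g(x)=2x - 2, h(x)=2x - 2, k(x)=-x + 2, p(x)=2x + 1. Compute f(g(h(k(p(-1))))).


p(-1) = -1
k(-1) = 3
h(3) = 4
g(4) = 6
f(6) = -13

-13


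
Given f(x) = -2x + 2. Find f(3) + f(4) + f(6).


f(3) = -4
f(4) = -6
f(6) = -10
Sum = -20

-20


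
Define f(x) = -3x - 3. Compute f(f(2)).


24


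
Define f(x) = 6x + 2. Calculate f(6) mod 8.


f(6) = 38
38 mod 8 = 6

6


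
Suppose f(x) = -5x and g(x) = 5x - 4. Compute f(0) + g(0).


-4


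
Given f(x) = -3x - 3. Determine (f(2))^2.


f(2) = -9
(-9)^2 = 81

81


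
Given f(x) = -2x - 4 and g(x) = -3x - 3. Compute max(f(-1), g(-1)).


f(-1) = -2
g(-1) = 0
max = 0

0


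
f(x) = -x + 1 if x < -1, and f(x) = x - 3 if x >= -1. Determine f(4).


4 satisfies x >= -1
f(4) = 1

1


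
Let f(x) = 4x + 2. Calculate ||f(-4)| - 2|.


f(-4) = -14
|-14| = 14
|14 - 2| = 12

12


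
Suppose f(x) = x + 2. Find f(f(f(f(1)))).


f(1) = 3
f(3) = 5
f(5) = 7
f(7) = 9

9


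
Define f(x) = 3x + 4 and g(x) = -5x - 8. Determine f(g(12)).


g(12) = -68
f(-68) = -200

-200


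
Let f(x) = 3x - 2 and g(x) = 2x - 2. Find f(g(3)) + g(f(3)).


f(g(3)) = 10
g(f(3)) = 12
Sum = 22

22


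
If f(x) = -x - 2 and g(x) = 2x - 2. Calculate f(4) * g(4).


-36


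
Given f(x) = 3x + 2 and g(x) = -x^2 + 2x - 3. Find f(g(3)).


g(3) = -6
f(-6) = -16

-16


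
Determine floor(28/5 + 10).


28/5 = 5.6
5.6 + 10 = 15.6
floor(15.6) = 15

15


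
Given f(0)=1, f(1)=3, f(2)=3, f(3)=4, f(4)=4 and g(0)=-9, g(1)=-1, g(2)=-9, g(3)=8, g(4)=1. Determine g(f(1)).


8


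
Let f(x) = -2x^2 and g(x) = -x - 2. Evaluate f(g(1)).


g(1) = -3
f(-3) = (-2)*(-3)^2 = -18

-18


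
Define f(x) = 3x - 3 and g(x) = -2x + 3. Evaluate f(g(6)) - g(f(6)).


f(g(6)) = -30
g(f(6)) = -27
Difference = -3

-3


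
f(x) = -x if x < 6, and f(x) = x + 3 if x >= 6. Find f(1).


1 satisfies x < 6
f(1) = -1

-1


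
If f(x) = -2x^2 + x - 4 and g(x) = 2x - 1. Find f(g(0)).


-7


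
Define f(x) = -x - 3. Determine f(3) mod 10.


f(3) = -6
-6 mod 10 = 4

4


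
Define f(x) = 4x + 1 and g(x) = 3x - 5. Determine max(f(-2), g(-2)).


f(-2) = -7
g(-2) = -11
max = -7

-7


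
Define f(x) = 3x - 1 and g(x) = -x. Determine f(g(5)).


g(5) = -5
f(-5) = -16

-16


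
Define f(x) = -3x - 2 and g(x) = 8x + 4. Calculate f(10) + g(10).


f(10) = -32
g(10) = 84
Sum = 52

52


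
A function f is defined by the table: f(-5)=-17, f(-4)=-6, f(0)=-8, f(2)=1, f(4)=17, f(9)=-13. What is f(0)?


Reading from the table at x = 0

-8


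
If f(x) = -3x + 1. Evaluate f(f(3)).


f(3) = -8
f(-8) = 25

25


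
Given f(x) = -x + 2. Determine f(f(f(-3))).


f(-3) = 5
f(5) = -3
f(-3) = 5

5


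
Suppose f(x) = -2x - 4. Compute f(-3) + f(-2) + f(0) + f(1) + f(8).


f(-3) = 2
f(-2) = 0
f(0) = -4
f(1) = -6
f(8) = -20
Sum = -28

-28


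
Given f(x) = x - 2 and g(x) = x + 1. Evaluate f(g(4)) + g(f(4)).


f(g(4)) = 3
g(f(4)) = 3
Sum = 6

6


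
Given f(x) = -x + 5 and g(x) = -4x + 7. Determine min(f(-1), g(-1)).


f(-1) = 6
g(-1) = 11
min = 6

6


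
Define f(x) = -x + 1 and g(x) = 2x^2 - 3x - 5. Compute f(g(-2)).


g(-2) = 9
f(9) = -8

-8


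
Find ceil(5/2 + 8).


5/2 = 2.5
2.5 + 8 = 10.5
ceil(10.5) = 11

11


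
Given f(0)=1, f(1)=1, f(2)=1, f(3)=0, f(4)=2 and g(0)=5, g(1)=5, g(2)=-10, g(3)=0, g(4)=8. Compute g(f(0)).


f(0) = 1
g(1) = 5

5


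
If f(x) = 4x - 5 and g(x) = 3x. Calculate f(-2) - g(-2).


-7


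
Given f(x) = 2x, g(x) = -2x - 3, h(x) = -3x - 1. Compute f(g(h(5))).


h(5) = -16
g(-16) = 29
f(29) = 58

58


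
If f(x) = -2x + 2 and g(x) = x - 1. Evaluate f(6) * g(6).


-50


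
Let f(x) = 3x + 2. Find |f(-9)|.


25


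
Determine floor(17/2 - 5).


3


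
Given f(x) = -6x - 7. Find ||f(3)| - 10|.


f(3) = -25
|-25| = 25
|25 - 10| = 15

15


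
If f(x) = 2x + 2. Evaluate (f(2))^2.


f(2) = 6
(6)^2 = 36

36


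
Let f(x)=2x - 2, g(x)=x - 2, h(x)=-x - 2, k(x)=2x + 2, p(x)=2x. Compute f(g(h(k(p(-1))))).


p(-1) = -2
k(-2) = -2
h(-2) = 0
g(0) = -2
f(-2) = -6

-6


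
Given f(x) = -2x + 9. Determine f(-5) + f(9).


f(-5) = 19
f(9) = -9
Sum = 10

10


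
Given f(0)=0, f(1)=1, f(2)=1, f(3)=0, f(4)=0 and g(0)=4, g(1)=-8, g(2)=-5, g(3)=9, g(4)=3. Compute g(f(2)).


f(2) = 1
g(1) = -8

-8


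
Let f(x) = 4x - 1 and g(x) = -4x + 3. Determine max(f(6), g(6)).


f(6) = 23
g(6) = -21
max = 23

23


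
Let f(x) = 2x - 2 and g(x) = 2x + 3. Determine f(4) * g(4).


f(4) = 6
g(4) = 11
Product = 66

66


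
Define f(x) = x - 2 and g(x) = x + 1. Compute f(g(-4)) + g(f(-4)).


-10


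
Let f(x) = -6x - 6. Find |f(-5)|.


f(-5) = 24
|24| = 24

24


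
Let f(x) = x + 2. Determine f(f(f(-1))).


f(-1) = 1
f(1) = 3
f(3) = 5

5


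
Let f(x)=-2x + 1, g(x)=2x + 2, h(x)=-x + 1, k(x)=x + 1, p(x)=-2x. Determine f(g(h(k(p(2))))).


p(2) = -4
k(-4) = -3
h(-3) = 4
g(4) = 10
f(10) = -19

-19


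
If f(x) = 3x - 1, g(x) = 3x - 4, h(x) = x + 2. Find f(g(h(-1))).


h(-1) = 1
g(1) = -1
f(-1) = -4

-4


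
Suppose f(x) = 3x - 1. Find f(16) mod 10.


f(16) = 47
47 mod 10 = 7

7


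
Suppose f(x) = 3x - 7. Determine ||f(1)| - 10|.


6


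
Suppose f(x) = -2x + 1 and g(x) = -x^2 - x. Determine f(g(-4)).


g(-4) = -12
f(-12) = 25

25


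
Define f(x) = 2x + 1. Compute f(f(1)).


f(1) = 3
f(3) = 7

7


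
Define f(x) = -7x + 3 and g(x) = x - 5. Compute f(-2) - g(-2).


f(-2) = 17
g(-2) = -7
Difference = 24

24


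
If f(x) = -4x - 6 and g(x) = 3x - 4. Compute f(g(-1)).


22


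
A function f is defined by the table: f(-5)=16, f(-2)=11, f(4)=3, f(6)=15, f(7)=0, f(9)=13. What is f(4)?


3


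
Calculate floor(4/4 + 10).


4/4 = 1
1 + 10 = 11
floor(11) = 11

11


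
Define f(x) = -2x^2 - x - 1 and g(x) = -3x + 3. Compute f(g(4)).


g(4) = -9
f(-9) = (-2)*(-9)^2 - 1*(-9) - 1 = -154

-154


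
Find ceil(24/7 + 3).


24/7 = 3.4286
3.4286 + 3 = 6.4286
ceil(6.4286) = 7

7


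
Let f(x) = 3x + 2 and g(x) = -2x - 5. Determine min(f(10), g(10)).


f(10) = 32
g(10) = -25
min = -25

-25


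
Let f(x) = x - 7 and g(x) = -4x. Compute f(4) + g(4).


f(4) = -3
g(4) = -16
Sum = -19

-19


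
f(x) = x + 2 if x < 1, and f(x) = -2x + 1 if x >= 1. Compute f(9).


9 satisfies x >= 1
f(9) = -17

-17


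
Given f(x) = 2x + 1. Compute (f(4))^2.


f(4) = 9
(9)^2 = 81

81


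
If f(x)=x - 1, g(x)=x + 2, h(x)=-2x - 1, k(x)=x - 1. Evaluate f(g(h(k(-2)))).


k(-2) = -3
h(-3) = 5
g(5) = 7
f(7) = 6

6


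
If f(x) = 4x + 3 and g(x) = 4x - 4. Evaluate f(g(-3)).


g(-3) = -16
f(-16) = -61

-61


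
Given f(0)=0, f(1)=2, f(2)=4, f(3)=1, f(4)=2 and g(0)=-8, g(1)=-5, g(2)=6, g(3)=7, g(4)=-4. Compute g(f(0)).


f(0) = 0
g(0) = -8

-8


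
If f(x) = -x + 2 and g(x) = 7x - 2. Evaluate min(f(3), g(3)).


-1


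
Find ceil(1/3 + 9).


1/3 = 0.3333
0.3333 + 9 = 9.3333
ceil(9.3333) = 10

10


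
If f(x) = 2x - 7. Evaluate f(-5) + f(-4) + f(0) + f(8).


-30


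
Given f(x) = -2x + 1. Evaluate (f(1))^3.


-1


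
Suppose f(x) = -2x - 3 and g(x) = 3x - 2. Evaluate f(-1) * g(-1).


f(-1) = -1
g(-1) = -5
Product = 5

5


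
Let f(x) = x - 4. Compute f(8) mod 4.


f(8) = 4
4 mod 4 = 0

0


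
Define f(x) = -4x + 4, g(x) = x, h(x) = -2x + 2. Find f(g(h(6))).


h(6) = -10
g(-10) = -10
f(-10) = 44

44


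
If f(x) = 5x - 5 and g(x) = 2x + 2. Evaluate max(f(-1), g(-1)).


f(-1) = -10
g(-1) = 0
max = 0

0


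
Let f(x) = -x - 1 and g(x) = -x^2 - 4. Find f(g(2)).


7


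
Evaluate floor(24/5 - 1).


24/5 = 4.8
4.8 - 1 = 3.8
floor(3.8) = 3

3


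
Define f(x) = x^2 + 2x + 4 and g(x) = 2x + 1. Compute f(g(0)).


g(0) = 1
f(1) = 1*(1)^2 + 2*(1) + 4 = 7

7


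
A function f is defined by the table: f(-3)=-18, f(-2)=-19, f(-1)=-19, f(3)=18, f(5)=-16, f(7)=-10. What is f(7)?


-10


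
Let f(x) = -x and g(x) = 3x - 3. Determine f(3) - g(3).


-9


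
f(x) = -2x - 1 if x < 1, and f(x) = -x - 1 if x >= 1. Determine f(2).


2 satisfies x >= 1
f(2) = -3

-3


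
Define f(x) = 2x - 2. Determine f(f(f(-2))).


f(-2) = -6
f(-6) = -14
f(-14) = -30

-30


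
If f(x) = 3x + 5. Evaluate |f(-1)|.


f(-1) = 2
|2| = 2

2


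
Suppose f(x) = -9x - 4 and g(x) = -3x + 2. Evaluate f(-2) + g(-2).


f(-2) = 14
g(-2) = 8
Sum = 22

22


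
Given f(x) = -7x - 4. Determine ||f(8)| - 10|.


f(8) = -60
|-60| = 60
|60 - 10| = 50

50


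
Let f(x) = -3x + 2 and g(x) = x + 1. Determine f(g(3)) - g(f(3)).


f(g(3)) = -10
g(f(3)) = -6
Difference = -4

-4


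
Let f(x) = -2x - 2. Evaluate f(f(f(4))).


-38


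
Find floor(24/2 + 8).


24/2 = 12
12 + 8 = 20
floor(20) = 20

20


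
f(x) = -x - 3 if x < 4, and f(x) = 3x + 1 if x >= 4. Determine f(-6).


-6 satisfies x < 4
f(-6) = 3

3


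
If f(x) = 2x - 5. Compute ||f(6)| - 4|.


f(6) = 7
|7| = 7
|7 - 4| = 3

3


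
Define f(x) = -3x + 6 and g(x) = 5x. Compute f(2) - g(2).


f(2) = 0
g(2) = 10
Difference = -10

-10


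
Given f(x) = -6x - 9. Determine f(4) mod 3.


0


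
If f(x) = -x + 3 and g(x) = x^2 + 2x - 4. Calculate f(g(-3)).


g(-3) = -1
f(-1) = 4

4


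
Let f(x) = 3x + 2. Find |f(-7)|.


19


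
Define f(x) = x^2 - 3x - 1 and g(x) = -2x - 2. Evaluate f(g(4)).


g(4) = -10
f(-10) = 1*(-10)^2 - 3*(-10) - 1 = 129

129


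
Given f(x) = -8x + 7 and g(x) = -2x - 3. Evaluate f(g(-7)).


g(-7) = 11
f(11) = -81

-81


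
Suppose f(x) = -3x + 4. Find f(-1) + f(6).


f(-1) = 7
f(6) = -14
Sum = -7

-7


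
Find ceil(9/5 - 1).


9/5 = 1.8
1.8 - 1 = 0.8
ceil(0.8) = 1

1


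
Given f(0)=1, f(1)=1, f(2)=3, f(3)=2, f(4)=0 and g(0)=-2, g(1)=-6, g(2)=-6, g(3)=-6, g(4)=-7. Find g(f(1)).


f(1) = 1
g(1) = -6

-6


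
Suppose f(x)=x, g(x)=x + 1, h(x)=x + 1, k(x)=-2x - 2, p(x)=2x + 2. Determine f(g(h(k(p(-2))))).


p(-2) = -2
k(-2) = 2
h(2) = 3
g(3) = 4
f(4) = 4

4


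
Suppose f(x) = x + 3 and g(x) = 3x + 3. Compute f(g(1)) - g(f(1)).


f(g(1)) = 9
g(f(1)) = 15
Difference = -6

-6


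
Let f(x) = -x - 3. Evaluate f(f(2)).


f(2) = -5
f(-5) = 2

2


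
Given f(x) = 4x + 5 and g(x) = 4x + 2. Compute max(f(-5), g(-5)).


-15


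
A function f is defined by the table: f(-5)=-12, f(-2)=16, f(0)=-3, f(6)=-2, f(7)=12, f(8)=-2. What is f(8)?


Reading from the table at x = 8

-2


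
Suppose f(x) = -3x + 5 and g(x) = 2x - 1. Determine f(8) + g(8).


-4


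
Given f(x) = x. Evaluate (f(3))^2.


f(3) = 3
(3)^2 = 9

9


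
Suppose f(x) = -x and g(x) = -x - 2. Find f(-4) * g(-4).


f(-4) = 4
g(-4) = 2
Product = 8

8


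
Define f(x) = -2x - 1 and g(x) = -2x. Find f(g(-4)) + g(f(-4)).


f(g(-4)) = -17
g(f(-4)) = -14
Sum = -31

-31


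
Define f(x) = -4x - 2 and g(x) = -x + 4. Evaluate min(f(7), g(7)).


-30


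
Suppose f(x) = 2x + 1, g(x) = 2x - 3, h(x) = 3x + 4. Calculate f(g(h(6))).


h(6) = 22
g(22) = 41
f(41) = 83

83


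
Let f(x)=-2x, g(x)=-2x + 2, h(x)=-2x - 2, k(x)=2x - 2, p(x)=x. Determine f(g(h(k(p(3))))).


p(3) = 3
k(3) = 4
h(4) = -10
g(-10) = 22
f(22) = -44

-44


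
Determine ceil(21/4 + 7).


21/4 = 5.25
5.25 + 7 = 12.25
ceil(12.25) = 13

13


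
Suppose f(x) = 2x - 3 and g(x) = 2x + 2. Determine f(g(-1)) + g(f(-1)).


-11


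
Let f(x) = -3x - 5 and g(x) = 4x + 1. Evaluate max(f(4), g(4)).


f(4) = -17
g(4) = 17
max = 17

17


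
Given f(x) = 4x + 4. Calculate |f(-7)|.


f(-7) = -24
|-24| = 24

24


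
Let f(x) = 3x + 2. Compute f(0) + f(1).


f(0) = 2
f(1) = 5
Sum = 7

7


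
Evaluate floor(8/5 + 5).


8/5 = 1.6
1.6 + 5 = 6.6
floor(6.6) = 6

6


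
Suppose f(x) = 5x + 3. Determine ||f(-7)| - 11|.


f(-7) = -32
|-32| = 32
|32 - 11| = 21

21


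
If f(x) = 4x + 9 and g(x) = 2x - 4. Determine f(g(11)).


g(11) = 18
f(18) = 81

81


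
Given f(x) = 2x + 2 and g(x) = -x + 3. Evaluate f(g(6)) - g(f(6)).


f(g(6)) = -4
g(f(6)) = -11
Difference = 7

7


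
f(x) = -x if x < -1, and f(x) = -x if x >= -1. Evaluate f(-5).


-5 satisfies x < -1
f(-5) = 5

5


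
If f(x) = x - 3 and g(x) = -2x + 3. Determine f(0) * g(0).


f(0) = -3
g(0) = 3
Product = -9

-9


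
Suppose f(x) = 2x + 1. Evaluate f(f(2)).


f(2) = 5
f(5) = 11

11


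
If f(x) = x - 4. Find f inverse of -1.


Solve x - 4 = -1
x = (-1 + 4) / 1 = 3

3


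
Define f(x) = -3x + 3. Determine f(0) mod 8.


f(0) = 3
3 mod 8 = 3

3


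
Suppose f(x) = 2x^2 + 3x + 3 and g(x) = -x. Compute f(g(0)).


g(0) = 0
f(0) = 2*(0)^2 + 3*(0) + 3 = 3

3


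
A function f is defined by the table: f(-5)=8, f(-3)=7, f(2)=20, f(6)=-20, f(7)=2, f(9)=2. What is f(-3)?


Reading from the table at x = -3

7


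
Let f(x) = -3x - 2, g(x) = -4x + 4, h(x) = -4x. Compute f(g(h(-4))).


h(-4) = 16
g(16) = -60
f(-60) = 178

178


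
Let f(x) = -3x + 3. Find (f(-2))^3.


f(-2) = 9
(9)^3 = 729

729


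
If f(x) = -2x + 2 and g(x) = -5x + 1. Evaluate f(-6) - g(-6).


f(-6) = 14
g(-6) = 31
Difference = -17

-17


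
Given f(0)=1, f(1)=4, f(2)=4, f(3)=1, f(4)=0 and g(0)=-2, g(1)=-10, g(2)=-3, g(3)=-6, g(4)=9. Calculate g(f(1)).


9


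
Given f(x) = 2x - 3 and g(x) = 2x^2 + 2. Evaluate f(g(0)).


1


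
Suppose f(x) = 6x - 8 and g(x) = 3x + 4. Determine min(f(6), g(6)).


f(6) = 28
g(6) = 22
min = 22

22


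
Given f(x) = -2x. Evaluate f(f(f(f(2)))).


f(2) = -4
f(-4) = 8
f(8) = -16
f(-16) = 32

32


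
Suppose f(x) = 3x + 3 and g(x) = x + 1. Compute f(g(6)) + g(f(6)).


46


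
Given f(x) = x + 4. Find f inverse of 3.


Solve x + 4 = 3
x = (3 - 4) / 1 = -1

-1


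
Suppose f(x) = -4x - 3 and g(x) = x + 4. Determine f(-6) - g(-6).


23


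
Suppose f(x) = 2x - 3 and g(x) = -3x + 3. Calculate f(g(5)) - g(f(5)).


f(g(5)) = -27
g(f(5)) = -18
Difference = -9

-9


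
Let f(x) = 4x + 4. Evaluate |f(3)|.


f(3) = 16
|16| = 16

16


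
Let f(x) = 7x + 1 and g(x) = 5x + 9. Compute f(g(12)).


g(12) = 69
f(69) = 484

484


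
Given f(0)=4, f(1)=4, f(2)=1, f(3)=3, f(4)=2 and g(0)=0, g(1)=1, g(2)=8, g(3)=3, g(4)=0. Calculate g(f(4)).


8


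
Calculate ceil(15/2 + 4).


15/2 = 7.5
7.5 + 4 = 11.5
ceil(11.5) = 12

12


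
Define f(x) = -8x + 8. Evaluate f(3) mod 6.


f(3) = -16
-16 mod 6 = 2

2


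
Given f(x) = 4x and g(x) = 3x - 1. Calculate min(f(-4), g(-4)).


f(-4) = -16
g(-4) = -13
min = -16

-16


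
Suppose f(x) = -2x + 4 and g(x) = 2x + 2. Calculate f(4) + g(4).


f(4) = -4
g(4) = 10
Sum = 6

6


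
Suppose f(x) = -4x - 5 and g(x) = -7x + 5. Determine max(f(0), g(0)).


f(0) = -5
g(0) = 5
max = 5

5


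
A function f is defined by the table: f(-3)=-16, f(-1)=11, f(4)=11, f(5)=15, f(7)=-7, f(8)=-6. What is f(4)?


Reading from the table at x = 4

11


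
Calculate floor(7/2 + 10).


7/2 = 3.5
3.5 + 10 = 13.5
floor(13.5) = 13

13


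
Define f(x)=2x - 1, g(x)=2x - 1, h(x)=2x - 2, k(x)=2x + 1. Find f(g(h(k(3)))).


k(3) = 7
h(7) = 12
g(12) = 23
f(23) = 45

45


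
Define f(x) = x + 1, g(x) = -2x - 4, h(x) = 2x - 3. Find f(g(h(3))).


h(3) = 3
g(3) = -10
f(-10) = -9

-9


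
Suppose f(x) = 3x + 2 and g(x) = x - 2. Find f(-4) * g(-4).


60


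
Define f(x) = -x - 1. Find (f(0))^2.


f(0) = -1
(-1)^2 = 1

1


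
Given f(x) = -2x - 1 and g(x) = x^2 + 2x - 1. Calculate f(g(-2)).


g(-2) = -1
f(-1) = 1

1


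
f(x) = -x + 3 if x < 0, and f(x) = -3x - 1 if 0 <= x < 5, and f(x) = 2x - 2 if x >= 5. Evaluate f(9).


9 satisfies x >= 5
f(9) = 16

16


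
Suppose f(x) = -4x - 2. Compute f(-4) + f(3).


f(-4) = 14
f(3) = -14
Sum = 0

0


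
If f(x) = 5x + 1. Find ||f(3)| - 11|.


f(3) = 16
|16| = 16
|16 - 11| = 5

5


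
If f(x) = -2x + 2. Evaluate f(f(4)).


f(4) = -6
f(-6) = 14

14


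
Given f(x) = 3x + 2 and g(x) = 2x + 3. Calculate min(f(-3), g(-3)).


f(-3) = -7
g(-3) = -3
min = -7

-7


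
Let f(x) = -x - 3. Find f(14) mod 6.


f(14) = -17
-17 mod 6 = 1

1


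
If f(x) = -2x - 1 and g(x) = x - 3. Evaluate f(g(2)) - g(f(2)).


f(g(2)) = 1
g(f(2)) = -8
Difference = 9

9


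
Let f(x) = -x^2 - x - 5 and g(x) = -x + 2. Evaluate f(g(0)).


g(0) = 2
f(2) = (-1)*(2)^2 - 1*(2) - 5 = -11

-11


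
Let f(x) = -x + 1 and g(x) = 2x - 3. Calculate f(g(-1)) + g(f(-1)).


f(g(-1)) = 6
g(f(-1)) = 1
Sum = 7

7


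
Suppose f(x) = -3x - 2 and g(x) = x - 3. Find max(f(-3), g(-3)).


f(-3) = 7
g(-3) = -6
max = 7

7


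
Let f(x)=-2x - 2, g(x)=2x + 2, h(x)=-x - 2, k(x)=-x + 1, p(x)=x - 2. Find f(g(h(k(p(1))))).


p(1) = -1
k(-1) = 2
h(2) = -4
g(-4) = -6
f(-6) = 10

10


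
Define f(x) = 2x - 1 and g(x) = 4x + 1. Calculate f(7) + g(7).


f(7) = 13
g(7) = 29
Sum = 42

42


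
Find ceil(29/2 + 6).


29/2 = 14.5
14.5 + 6 = 20.5
ceil(20.5) = 21

21


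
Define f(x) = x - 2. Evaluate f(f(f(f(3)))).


f(3) = 1
f(1) = -1
f(-1) = -3
f(-3) = -5

-5


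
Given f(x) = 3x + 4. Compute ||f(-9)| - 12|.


f(-9) = -23
|-23| = 23
|23 - 12| = 11

11


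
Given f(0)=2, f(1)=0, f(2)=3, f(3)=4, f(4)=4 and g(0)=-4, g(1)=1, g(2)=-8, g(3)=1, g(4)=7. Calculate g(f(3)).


f(3) = 4
g(4) = 7

7


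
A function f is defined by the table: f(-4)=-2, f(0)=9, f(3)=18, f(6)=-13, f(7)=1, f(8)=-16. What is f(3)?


Reading from the table at x = 3

18


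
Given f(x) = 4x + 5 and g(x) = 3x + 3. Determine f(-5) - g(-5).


f(-5) = -15
g(-5) = -12
Difference = -3

-3


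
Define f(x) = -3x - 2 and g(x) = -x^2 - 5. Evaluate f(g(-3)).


g(-3) = -14
f(-14) = 40

40


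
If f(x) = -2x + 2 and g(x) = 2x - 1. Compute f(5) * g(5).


f(5) = -8
g(5) = 9
Product = -72

-72
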